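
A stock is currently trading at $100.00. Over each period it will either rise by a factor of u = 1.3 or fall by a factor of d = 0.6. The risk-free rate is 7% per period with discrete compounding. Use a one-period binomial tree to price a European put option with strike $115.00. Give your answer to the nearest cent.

Risk-neutral probability p = (1 + 0.07 − 0.6)/(1.3 − 0.6) = 0.4700/0.7000 = 0.6714
Terminal stock prices: S_u = 130, S_d = 60
Terminal payoffs (K − S): max(-15, 0) = 0, max(55, 0) = 55
Node 0 (S = 100): V_0 = 1/1.07·[0.6714·0.0000 + 0.3286·55.0000] = 16.8892

$16.89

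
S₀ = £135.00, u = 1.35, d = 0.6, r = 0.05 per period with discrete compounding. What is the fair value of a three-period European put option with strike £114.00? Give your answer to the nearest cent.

£16.73

Risk-neutral probability p = (1 + 0.05 − 0.6)/(1.35 − 0.6) = 0.4500/0.7500 = 0.6000
Terminal stock prices: S_uuu = 332.2, S_uud = 147.6, S_udd = 65.61, S_ddd = 29.16
Terminal payoffs (K − S): max(-218.2, 0) = 0, max(-33.62, 0) = 0, max(48.39, 0) = 48.39, max(84.84, 0) = 84.84
Node uu (S = 246): V_uu = 1/1.05·[0.6000·0.0000 + 0.4000·0.0000] = 0.0000
Node ud (S = 109.3): V_ud = 1/1.05·[0.6000·0.0000 + 0.4000·48.3900] = 18.4343
Node dd (S = 48.6): V_dd = 1/1.05·[0.6000·48.3900 + 0.4000·84.8400] = 59.9714
Node u (S = 182.2): V_u = 1/1.05·[0.6000·0.0000 + 0.4000·18.4343] = 7.0226
Node d (S = 81): V_d = 1/1.05·[0.6000·18.4343 + 0.4000·59.9714] = 33.3801
Node 0 (S = 135): V_0 = 1/1.05·[0.6000·7.0226 + 0.4000·33.3801] = 16.7291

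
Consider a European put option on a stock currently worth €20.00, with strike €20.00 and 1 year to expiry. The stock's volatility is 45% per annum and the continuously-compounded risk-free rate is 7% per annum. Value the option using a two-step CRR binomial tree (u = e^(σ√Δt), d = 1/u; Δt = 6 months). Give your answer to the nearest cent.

€2.41

CRR parameters: u = e^(σ√Δt) = e^(0.45·√0.5) = 1.3746, d = 1/u = 0.7275
Per-period rate: rΔt = 0.07·0.5 = 0.035, so R = e^0.035 = 1.0356
Risk-neutral probability p = (e^0.035 − 0.7275)/(1.3746 − 0.7275) = 0.3082/0.6472 = 0.4762
Terminal stock prices: S_uu = 37.79, S_ud = 20, S_dd = 10.58
Terminal payoffs (K − S): max(-17.79, 0) = 0, max(0, 0) = 0, max(9.416, 0) = 9.416
Node u (S = 27.49): V_u = e^(−0.035)·[0.4762·0.0000 + 0.5238·0.0000] = 0.0000
Node d (S = 14.55): V_d = e^(−0.035)·[0.4762·0.0000 + 0.5238·9.4161] = 4.7629
Node 0 (S = 20): V_0 = e^(−0.035)·[0.4762·0.0000 + 0.5238·4.7629] = 2.4092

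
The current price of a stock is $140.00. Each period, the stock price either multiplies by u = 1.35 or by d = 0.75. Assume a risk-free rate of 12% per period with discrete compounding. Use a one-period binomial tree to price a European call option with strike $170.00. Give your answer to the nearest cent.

$10.46

Risk-neutral probability p = (1 + 0.12 − 0.75)/(1.35 − 0.75) = 0.3700/0.6000 = 0.6167
Terminal stock prices: S_u = 189, S_d = 105
Terminal payoffs (S − K): max(19, 0) = 19, max(-65, 0) = 0
Node 0 (S = 140): V_0 = 1/1.12·[0.6167·19.0000 + 0.3833·0.0000] = 10.4613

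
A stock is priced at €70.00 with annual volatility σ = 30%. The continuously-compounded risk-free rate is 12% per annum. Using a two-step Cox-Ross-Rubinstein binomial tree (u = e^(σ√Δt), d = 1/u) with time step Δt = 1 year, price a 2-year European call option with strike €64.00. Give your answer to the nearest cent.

CRR parameters: u = e^(σ√Δt) = e^(0.3·√1) = 1.3499, d = 1/u = 0.7408
Per-period rate: rΔt = 0.12·1 = 0.12, so R = e^0.12 = 1.1275
Risk-neutral probability p = (e^0.12 − 0.7408)/(1.3499 − 0.7408) = 0.3867/0.6090 = 0.6349
Terminal stock prices: S_uu = 127.5, S_ud = 70, S_dd = 38.42
Terminal payoffs (S − K): max(63.55, 0) = 63.55, max(6, 0) = 6, max(-25.58, 0) = 0
Node u (S = 94.49): V_u = e^(−0.12)·[0.6349·63.5483 + 0.3651·6.0000] = 37.7272
Node d (S = 51.86): V_d = e^(−0.12)·[0.6349·6.0000 + 0.3651·0.0000] = 3.3786
Node 0 (S = 70): V_0 = e^(−0.12)·[0.6349·37.7272 + 0.3651·3.3786] = 22.3384

€22.34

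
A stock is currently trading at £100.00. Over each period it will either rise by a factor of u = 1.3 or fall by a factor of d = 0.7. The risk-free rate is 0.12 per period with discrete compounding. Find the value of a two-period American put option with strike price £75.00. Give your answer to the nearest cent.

£1.87

Risk-neutral probability p = (1 + 0.12 − 0.7)/(1.3 − 0.7) = 0.4200/0.6000 = 0.7000
Terminal stock prices: S_uu = 169, S_ud = 91, S_dd = 49
Terminal payoffs (K − S): max(-94, 0) = 0, max(-16, 0) = 0, max(26, 0) = 26
Node u (S = 130): continuation = 1/1.12·[0.7000·0.0000 + 0.3000·0.0000] = 0.0000; exercise value = 0.0000 ≤ continuation, so V_u = 0.0000
Node d (S = 70): continuation = 1/1.12·[0.7000·0.0000 + 0.3000·26.0000] = 6.9643; exercise value = 5.0000 ≤ continuation, so V_d = 6.9643
Node 0 (S = 100): continuation = 1/1.12·[0.7000·0.0000 + 0.3000·6.9643] = 1.8654; exercise value = 0.0000 ≤ continuation, so V_0 = 1.8654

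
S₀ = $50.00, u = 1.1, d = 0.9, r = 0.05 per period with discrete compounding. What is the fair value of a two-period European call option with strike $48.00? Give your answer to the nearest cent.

Risk-neutral probability p = (1 + 0.05 − 0.9)/(1.1 − 0.9) = 0.1500/0.2000 = 0.7500
Terminal stock prices: S_uu = 60.5, S_ud = 49.5, S_dd = 40.5
Terminal payoffs (S − K): max(12.5, 0) = 12.5, max(1.5, 0) = 1.5, max(-7.5, 0) = 0
Node u (S = 55): V_u = 1/1.05·[0.7500·12.5000 + 0.2500·1.5000] = 9.2857
Node d (S = 45): V_d = 1/1.05·[0.7500·1.5000 + 0.2500·0.0000] = 1.0714
Node 0 (S = 50): V_0 = 1/1.05·[0.7500·9.2857 + 0.2500·1.0714] = 6.8878

$6.89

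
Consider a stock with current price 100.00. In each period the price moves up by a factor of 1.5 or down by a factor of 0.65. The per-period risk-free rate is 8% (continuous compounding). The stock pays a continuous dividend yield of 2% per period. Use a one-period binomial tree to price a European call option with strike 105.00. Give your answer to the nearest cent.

Per-period risk-free factor R = e^0.08 = 1.0833; dividend-adjusted growth = e^(0.08−0.02) = 1.0618.
Risk-neutral probability p = (1.0618 − 0.65)/(1.5 − 0.65) = 0.4118/0.8500 = 0.4845
Terminal stock prices: S_u = 150, S_d = 65
Terminal payoffs (S − K): max(45, 0) = 45, max(-40, 0) = 0
Node 0 (S = 100): V_0 = e^(−0.08)·[0.4845·45.0000 + 0.5155·0.0000] = 20.1268

20.13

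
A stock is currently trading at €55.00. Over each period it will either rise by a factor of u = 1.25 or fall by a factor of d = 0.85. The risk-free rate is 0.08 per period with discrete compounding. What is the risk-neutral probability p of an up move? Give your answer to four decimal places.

Risk-neutral probability p = (1 + 0.08 − 0.85)/(1.25 − 0.85) = 0.2300/0.4000 = 0.5750

p = 0.5750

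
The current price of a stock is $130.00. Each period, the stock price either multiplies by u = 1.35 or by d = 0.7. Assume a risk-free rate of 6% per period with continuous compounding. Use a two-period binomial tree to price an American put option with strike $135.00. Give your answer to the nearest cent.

$21.03

Risk-neutral probability p = (e^0.06 − 0.7)/(1.35 − 0.7) = 0.3618/0.6500 = 0.5567
Terminal stock prices: S_uu = 236.9, S_ud = 122.8, S_dd = 63.7
Terminal payoffs (K − S): max(-101.9, 0) = 0, max(12.15, 0) = 12.15, max(71.3, 0) = 71.3
Node u (S = 175.5): continuation = e^(−0.06)·[0.5567·0.0000 + 0.4433·12.1500] = 5.0728; exercise value = 0.0000 ≤ continuation, so V_u = 5.0728
Node d (S = 91): continuation = e^(−0.06)·[0.5567·12.1500 + 0.4433·71.3000] = 36.1382; exercise value = 44.0000 > continuation, so V_d = 44.0000 (exercise)
Node 0 (S = 130): continuation = e^(−0.06)·[0.5567·5.0728 + 0.4433·44.0000] = 21.0299; exercise value = 5.0000 ≤ continuation, so V_0 = 21.0299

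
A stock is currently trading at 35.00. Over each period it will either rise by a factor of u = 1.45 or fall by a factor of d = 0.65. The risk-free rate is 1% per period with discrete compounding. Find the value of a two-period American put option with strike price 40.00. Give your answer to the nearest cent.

11.09

Risk-neutral probability p = (1 + 0.01 − 0.65)/(1.45 − 0.65) = 0.3600/0.8000 = 0.4500
Terminal stock prices: S_uu = 73.59, S_ud = 32.99, S_dd = 14.79
Terminal payoffs (K − S): max(-33.59, 0) = 0, max(7.012, 0) = 7.012, max(25.21, 0) = 25.21
Node u (S = 50.75): continuation = 1/1.01·[0.4500·0.0000 + 0.5500·7.0125] = 3.8187; exercise value = 0.0000 ≤ continuation, so V_u = 3.8187
Node d (S = 22.75): continuation = 1/1.01·[0.4500·7.0125 + 0.5500·25.2125] = 16.8540; exercise value = 17.2500 > continuation, so V_d = 17.2500 (exercise)
Node 0 (S = 35): continuation = 1/1.01·[0.4500·3.8187 + 0.5500·17.2500] = 11.0950; exercise value = 5.0000 ≤ continuation, so V_0 = 11.0950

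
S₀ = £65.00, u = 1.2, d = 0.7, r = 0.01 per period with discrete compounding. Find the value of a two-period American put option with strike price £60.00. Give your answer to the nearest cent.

Risk-neutral probability p = (1 + 0.01 − 0.7)/(1.2 − 0.7) = 0.3100/0.5000 = 0.6200
Terminal stock prices: S_uu = 93.6, S_ud = 54.6, S_dd = 31.85
Terminal payoffs (K − S): max(-33.6, 0) = 0, max(5.4, 0) = 5.4, max(28.15, 0) = 28.15
Node u (S = 78): continuation = 1/1.01·[0.6200·0.0000 + 0.3800·5.4000] = 2.0317; exercise value = 0.0000 ≤ continuation, so V_u = 2.0317
Node d (S = 45.5): continuation = 1/1.01·[0.6200·5.4000 + 0.3800·28.1500] = 13.9059; exercise value = 14.5000 > continuation, so V_d = 14.5000 (exercise)
Node 0 (S = 65): continuation = 1/1.01·[0.6200·2.0317 + 0.3800·14.5000] = 6.7026; exercise value = 0.0000 ≤ continuation, so V_0 = 6.7026

£6.70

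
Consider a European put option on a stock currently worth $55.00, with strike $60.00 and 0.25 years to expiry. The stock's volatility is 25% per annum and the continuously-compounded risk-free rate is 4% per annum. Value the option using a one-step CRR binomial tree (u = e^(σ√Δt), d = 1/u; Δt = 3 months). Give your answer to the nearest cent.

$5.57

CRR parameters: u = e^(σ√Δt) = e^(0.25·√0.25) = 1.1331, d = 1/u = 0.8825
Per-period rate: rΔt = 0.04·0.25 = 0.01, so R = e^0.01 = 1.0101
Risk-neutral probability p = (e^0.01 − 0.8825)/(1.1331 − 0.8825) = 0.1276/0.2507 = 0.5089
Terminal stock prices: S_u = 62.32, S_d = 48.54
Terminal payoffs (K − S): max(-2.323, 0) = 0, max(11.46, 0) = 11.46
Node 0 (S = 55): V_0 = e^(−0.01)·[0.5089·0.0000 + 0.4911·11.4627] = 5.5735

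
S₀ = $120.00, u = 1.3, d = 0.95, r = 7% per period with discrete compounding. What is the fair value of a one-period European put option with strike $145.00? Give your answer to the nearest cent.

Risk-neutral probability p = (1 + 0.07 − 0.95)/(1.3 − 0.95) = 0.1200/0.3500 = 0.3429
Terminal stock prices: S_u = 156, S_d = 114
Terminal payoffs (K − S): max(-11, 0) = 0, max(31, 0) = 31
Node 0 (S = 120): V_0 = 1/1.07·[0.3429·0.0000 + 0.6571·31.0000] = 19.0387

$19.04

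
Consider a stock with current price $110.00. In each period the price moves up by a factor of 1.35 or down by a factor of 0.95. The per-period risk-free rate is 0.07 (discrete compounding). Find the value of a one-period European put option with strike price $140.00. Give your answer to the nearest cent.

Risk-neutral probability p = (1 + 0.07 − 0.95)/(1.35 − 0.95) = 0.1200/0.4000 = 0.3000
Terminal stock prices: S_u = 148.5, S_d = 104.5
Terminal payoffs (K − S): max(-8.5, 0) = 0, max(35.5, 0) = 35.5
Node 0 (S = 110): V_0 = 1/1.07·[0.3000·0.0000 + 0.7000·35.5000] = 23.2243

$23.22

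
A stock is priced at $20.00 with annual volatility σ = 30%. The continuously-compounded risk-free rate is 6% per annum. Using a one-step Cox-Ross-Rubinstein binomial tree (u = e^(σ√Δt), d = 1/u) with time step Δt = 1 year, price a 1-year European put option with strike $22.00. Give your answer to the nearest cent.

CRR parameters: u = e^(σ√Δt) = e^(0.3·√1) = 1.3499, d = 1/u = 0.7408
Per-period rate: rΔt = 0.06·1 = 0.06, so R = e^0.06 = 1.0618
Risk-neutral probability p = (e^0.06 − 0.7408)/(1.3499 − 0.7408) = 0.3210/0.6090 = 0.5271
Terminal stock prices: S_u = 27, S_d = 14.82
Terminal payoffs (K − S): max(-4.997, 0) = 0, max(7.184, 0) = 7.184
Node 0 (S = 20): V_0 = e^(−0.06)·[0.5271·0.0000 + 0.4729·7.1836] = 3.1994

$3.20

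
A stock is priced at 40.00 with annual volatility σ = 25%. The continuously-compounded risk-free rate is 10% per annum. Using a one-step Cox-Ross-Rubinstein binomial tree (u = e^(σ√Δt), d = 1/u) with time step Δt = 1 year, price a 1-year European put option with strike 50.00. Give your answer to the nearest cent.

6.04

CRR parameters: u = e^(σ√Δt) = e^(0.25·√1) = 1.2840, d = 1/u = 0.7788
Per-period rate: rΔt = 0.1·1 = 0.1, so R = e^0.1 = 1.1052
Risk-neutral probability p = (e^0.1 − 0.7788)/(1.2840 − 0.7788) = 0.3264/0.5052 = 0.6460
Terminal stock prices: S_u = 51.36, S_d = 31.15
Terminal payoffs (K − S): max(-1.361, 0) = 0, max(18.85, 0) = 18.85
Node 0 (S = 40): V_0 = e^(−0.1)·[0.6460·0.0000 + 0.3540·18.8480] = 6.0374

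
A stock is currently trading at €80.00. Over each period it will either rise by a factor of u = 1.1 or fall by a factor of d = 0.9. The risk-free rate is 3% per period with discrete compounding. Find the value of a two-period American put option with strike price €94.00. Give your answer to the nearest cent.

Risk-neutral probability p = (1 + 0.03 − 0.9)/(1.1 − 0.9) = 0.1300/0.2000 = 0.6500
Terminal stock prices: S_uu = 96.8, S_ud = 79.2, S_dd = 64.8
Terminal payoffs (K − S): max(-2.8, 0) = 0, max(14.8, 0) = 14.8, max(29.2, 0) = 29.2
Node u (S = 88): continuation = 1/1.03·[0.6500·0.0000 + 0.3500·14.8000] = 5.0291; exercise value = 6.0000 > continuation, so V_u = 6.0000 (exercise)
Node d (S = 72): continuation = 1/1.03·[0.6500·14.8000 + 0.3500·29.2000] = 19.2621; exercise value = 22.0000 > continuation, so V_d = 22.0000 (exercise)
Node 0 (S = 80): continuation = 1/1.03·[0.6500·6.0000 + 0.3500·22.0000] = 11.2621; exercise value = 14.0000 > continuation, so V_0 = 14.0000 (exercise)

€14.00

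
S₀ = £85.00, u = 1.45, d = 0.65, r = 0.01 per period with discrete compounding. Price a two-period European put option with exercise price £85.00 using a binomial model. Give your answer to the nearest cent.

£16.93

Risk-neutral probability p = (1 + 0.01 − 0.65)/(1.45 − 0.65) = 0.3600/0.8000 = 0.4500
Terminal stock prices: S_uu = 178.7, S_ud = 80.11, S_dd = 35.91
Terminal payoffs (K − S): max(-93.71, 0) = 0, max(4.888, 0) = 4.888, max(49.09, 0) = 49.09
Node u (S = 123.2): V_u = 1/1.01·[0.4500·0.0000 + 0.5500·4.8875] = 2.6615
Node d (S = 55.25): V_d = 1/1.01·[0.4500·4.8875 + 0.5500·49.0875] = 28.9084
Node 0 (S = 85): V_0 = 1/1.01·[0.4500·2.6615 + 0.5500·28.9084] = 16.9280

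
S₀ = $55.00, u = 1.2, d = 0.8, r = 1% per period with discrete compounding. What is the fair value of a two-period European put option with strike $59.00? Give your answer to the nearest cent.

Risk-neutral probability p = (1 + 0.01 − 0.8)/(1.2 − 0.8) = 0.2100/0.4000 = 0.5250
Terminal stock prices: S_uu = 79.2, S_ud = 52.8, S_dd = 35.2
Terminal payoffs (K − S): max(-20.2, 0) = 0, max(6.2, 0) = 6.2, max(23.8, 0) = 23.8
Node u (S = 66): V_u = 1/1.01·[0.5250·0.0000 + 0.4750·6.2000] = 2.9158
Node d (S = 44): V_d = 1/1.01·[0.5250·6.2000 + 0.4750·23.8000] = 14.4158
Node 0 (S = 55): V_0 = 1/1.01·[0.5250·2.9158 + 0.4750·14.4158] = 8.2954

$8.30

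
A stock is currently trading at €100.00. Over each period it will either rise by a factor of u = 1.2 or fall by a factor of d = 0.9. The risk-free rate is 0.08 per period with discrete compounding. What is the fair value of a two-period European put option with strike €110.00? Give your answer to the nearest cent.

Risk-neutral probability p = (1 + 0.08 − 0.9)/(1.2 − 0.9) = 0.1800/0.3000 = 0.6000
Terminal stock prices: S_uu = 144, S_ud = 108, S_dd = 81
Terminal payoffs (K − S): max(-34, 0) = 0, max(2, 0) = 2, max(29, 0) = 29
Node u (S = 120): V_u = 1/1.08·[0.6000·0.0000 + 0.4000·2.0000] = 0.7407
Node d (S = 90): V_d = 1/1.08·[0.6000·2.0000 + 0.4000·29.0000] = 11.8519
Node 0 (S = 100): V_0 = 1/1.08·[0.6000·0.7407 + 0.4000·11.8519] = 4.8011

€4.80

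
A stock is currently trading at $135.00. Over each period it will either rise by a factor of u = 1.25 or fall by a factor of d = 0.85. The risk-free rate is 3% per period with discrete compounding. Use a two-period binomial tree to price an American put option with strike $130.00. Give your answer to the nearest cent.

$9.26

Risk-neutral probability p = (1 + 0.03 − 0.85)/(1.25 − 0.85) = 0.1800/0.4000 = 0.4500
Terminal stock prices: S_uu = 210.9, S_ud = 143.4, S_dd = 97.54
Terminal payoffs (K − S): max(-80.94, 0) = 0, max(-13.44, 0) = 0, max(32.46, 0) = 32.46
Node u (S = 168.8): continuation = 1/1.03·[0.4500·0.0000 + 0.5500·0.0000] = 0.0000; exercise value = 0.0000 ≤ continuation, so V_u = 0.0000
Node d (S = 114.8): continuation = 1/1.03·[0.4500·0.0000 + 0.5500·32.4625] = 17.3343; exercise value = 15.2500 ≤ continuation, so V_d = 17.3343
Node 0 (S = 135): continuation = 1/1.03·[0.4500·0.0000 + 0.5500·17.3343] = 9.2562; exercise value = 0.0000 ≤ continuation, so V_0 = 9.2562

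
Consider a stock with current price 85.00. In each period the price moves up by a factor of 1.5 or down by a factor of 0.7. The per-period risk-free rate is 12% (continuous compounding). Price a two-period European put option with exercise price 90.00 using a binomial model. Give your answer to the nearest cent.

8.54

Risk-neutral probability p = (e^0.12 − 0.7)/(1.5 − 0.7) = 0.4275/0.8000 = 0.5344
Terminal stock prices: S_uu = 191.2, S_ud = 89.25, S_dd = 41.65
Terminal payoffs (K − S): max(-101.2, 0) = 0, max(0.75, 0) = 0.75, max(48.35, 0) = 48.35
Node u (S = 127.5): V_u = e^(−0.12)·[0.5344·0.0000 + 0.4656·0.7500] = 0.3097
Node d (S = 59.5): V_d = e^(−0.12)·[0.5344·0.7500 + 0.4656·48.3500] = 20.3228
Node 0 (S = 85): V_0 = e^(−0.12)·[0.5344·0.3097 + 0.4656·20.3228] = 8.5396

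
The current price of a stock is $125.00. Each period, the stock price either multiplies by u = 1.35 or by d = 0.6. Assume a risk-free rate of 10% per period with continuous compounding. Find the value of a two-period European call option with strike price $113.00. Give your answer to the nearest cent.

Risk-neutral probability p = (e^0.1 − 0.6)/(1.35 − 0.6) = 0.5052/0.7500 = 0.6736
Terminal stock prices: S_uu = 227.8, S_ud = 101.2, S_dd = 45
Terminal payoffs (S − K): max(114.8, 0) = 114.8, max(-11.75, 0) = 0, max(-68, 0) = 0
Node u (S = 168.8): V_u = e^(−0.1)·[0.6736·114.8125 + 0.3264·0.0000] = 69.9740
Node d (S = 75): V_d = e^(−0.1)·[0.6736·0.0000 + 0.3264·0.0000] = 0.0000
Node 0 (S = 125): V_0 = e^(−0.1)·[0.6736·69.9740 + 0.3264·0.0000] = 42.6466

$42.65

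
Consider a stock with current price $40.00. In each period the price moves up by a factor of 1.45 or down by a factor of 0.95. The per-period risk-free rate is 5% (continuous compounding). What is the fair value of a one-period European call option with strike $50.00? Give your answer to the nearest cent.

Risk-neutral probability p = (e^0.05 − 0.95)/(1.45 − 0.95) = 0.1013/0.5000 = 0.2025
Terminal stock prices: S_u = 58, S_d = 38
Terminal payoffs (S − K): max(8, 0) = 8, max(-12, 0) = 0
Node 0 (S = 40): V_0 = e^(−0.05)·[0.2025·8.0000 + 0.7975·0.0000] = 1.5413

$1.54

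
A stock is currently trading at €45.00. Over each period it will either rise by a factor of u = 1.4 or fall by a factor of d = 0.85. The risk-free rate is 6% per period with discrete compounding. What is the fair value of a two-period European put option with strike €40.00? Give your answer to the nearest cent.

Risk-neutral probability p = (1 + 0.06 − 0.85)/(1.4 − 0.85) = 0.2100/0.5500 = 0.3818
Terminal stock prices: S_uu = 88.2, S_ud = 53.55, S_dd = 32.51
Terminal payoffs (K − S): max(-48.2, 0) = 0, max(-13.55, 0) = 0, max(7.488, 0) = 7.488
Node u (S = 63): V_u = 1/1.06·[0.3818·0.0000 + 0.6182·0.0000] = 0.0000
Node d (S = 38.25): V_d = 1/1.06·[0.3818·0.0000 + 0.6182·7.4875] = 4.3666
Node 0 (S = 45): V_0 = 1/1.06·[0.3818·0.0000 + 0.6182·4.3666] = 2.5466

€2.55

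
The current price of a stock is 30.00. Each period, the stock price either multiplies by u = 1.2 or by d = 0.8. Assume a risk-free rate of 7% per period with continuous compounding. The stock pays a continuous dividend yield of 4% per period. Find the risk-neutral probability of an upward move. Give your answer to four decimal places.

p = 0.5761

Per-period risk-free factor R = e^0.07 = 1.0725; dividend-adjusted growth = e^(0.07−0.04) = 1.0305.
Risk-neutral probability p = (1.0305 − 0.8)/(1.2 − 0.8) = 0.2305/0.4000 = 0.5761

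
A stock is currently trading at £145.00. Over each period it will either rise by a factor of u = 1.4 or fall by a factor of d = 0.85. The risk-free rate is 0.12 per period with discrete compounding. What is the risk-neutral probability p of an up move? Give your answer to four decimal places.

p = 0.4909

Risk-neutral probability p = (1 + 0.12 − 0.85)/(1.4 − 0.85) = 0.2700/0.5500 = 0.4909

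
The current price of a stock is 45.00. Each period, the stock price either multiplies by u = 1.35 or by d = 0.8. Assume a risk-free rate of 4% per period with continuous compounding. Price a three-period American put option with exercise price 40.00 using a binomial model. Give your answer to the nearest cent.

3.54

Risk-neutral probability p = (e^0.04 − 0.8)/(1.35 − 0.8) = 0.2408/0.5500 = 0.4378
Terminal stock prices: S_uuu = 110.7, S_uud = 65.61, S_udd = 38.88, S_ddd = 23.04
Terminal payoffs (K − S): max(-70.72, 0) = 0, max(-25.61, 0) = 0, max(1.12, 0) = 1.12, max(16.96, 0) = 16.96
Node uu (S = 82.01): continuation = e^(−0.04)·[0.4378·0.0000 + 0.5622·0.0000] = 0.0000; exercise value = 0.0000 ≤ continuation, so V_uu = 0.0000
Node ud (S = 48.6): continuation = e^(−0.04)·[0.4378·0.0000 + 0.5622·1.1200] = 0.6049; exercise value = 0.0000 ≤ continuation, so V_ud = 0.6049
Node dd (S = 28.8): continuation = e^(−0.04)·[0.4378·1.1200 + 0.5622·16.9600] = 9.6316; exercise value = 11.2000 > continuation, so V_dd = 11.2000 (exercise)
Node u (S = 60.75): continuation = e^(−0.04)·[0.4378·0.0000 + 0.5622·0.6049] = 0.3267; exercise value = 0.0000 ≤ continuation, so V_u = 0.3267
Node d (S = 36): continuation = e^(−0.04)·[0.4378·0.6049 + 0.5622·11.2000] = 6.3038; exercise value = 4.0000 ≤ continuation, so V_d = 6.3038
Node 0 (S = 45): continuation = e^(−0.04)·[0.4378·0.3267 + 0.5622·6.3038] = 3.5423; exercise value = 0.0000 ≤ continuation, so V_0 = 3.5423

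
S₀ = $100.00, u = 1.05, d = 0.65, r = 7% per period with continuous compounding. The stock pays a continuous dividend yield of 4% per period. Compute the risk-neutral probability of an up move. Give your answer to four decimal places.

Per-period risk-free factor R = e^0.07 = 1.0725; dividend-adjusted growth = e^(0.07−0.04) = 1.0305.
Risk-neutral probability p = (1.0305 − 0.65)/(1.05 − 0.65) = 0.3805/0.4000 = 0.9511

p = 0.9511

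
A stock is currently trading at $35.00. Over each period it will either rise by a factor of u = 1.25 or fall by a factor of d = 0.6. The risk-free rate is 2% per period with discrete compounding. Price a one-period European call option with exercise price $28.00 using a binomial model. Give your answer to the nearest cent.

Risk-neutral probability p = (1 + 0.02 − 0.6)/(1.25 − 0.6) = 0.4200/0.6500 = 0.6462
Terminal stock prices: S_u = 43.75, S_d = 21
Terminal payoffs (S − K): max(15.75, 0) = 15.75, max(-7, 0) = 0
Node 0 (S = 35): V_0 = 1/1.02·[0.6462·15.7500 + 0.3538·0.0000] = 9.9774

$9.98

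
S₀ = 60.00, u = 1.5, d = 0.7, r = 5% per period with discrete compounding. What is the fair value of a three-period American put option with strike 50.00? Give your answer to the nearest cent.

7.32

Risk-neutral probability p = (1 + 0.05 − 0.7)/(1.5 − 0.7) = 0.3500/0.8000 = 0.4375
Terminal stock prices: S_uuu = 202.5, S_uud = 94.5, S_udd = 44.1, S_ddd = 20.58
Terminal payoffs (K − S): max(-152.5, 0) = 0, max(-44.5, 0) = 0, max(5.9, 0) = 5.9, max(29.42, 0) = 29.42
Node uu (S = 135): continuation = 1/1.05·[0.4375·0.0000 + 0.5625·0.0000] = 0.0000; exercise value = 0.0000 ≤ continuation, so V_uu = 0.0000
Node ud (S = 63): continuation = 1/1.05·[0.4375·0.0000 + 0.5625·5.9000] = 3.1607; exercise value = 0.0000 ≤ continuation, so V_ud = 3.1607
Node dd (S = 29.4): continuation = 1/1.05·[0.4375·5.9000 + 0.5625·29.4200] = 18.2190; exercise value = 20.6000 > continuation, so V_dd = 20.6000 (exercise)
Node u (S = 90): continuation = 1/1.05·[0.4375·0.0000 + 0.5625·3.1607] = 1.6932; exercise value = 0.0000 ≤ continuation, so V_u = 1.6932
Node d (S = 42): continuation = 1/1.05·[0.4375·3.1607 + 0.5625·20.6000] = 12.3527; exercise value = 8.0000 ≤ continuation, so V_d = 12.3527
Node 0 (S = 60): continuation = 1/1.05·[0.4375·1.6932 + 0.5625·12.3527] = 7.3230; exercise value = 0.0000 ≤ continuation, so V_0 = 7.3230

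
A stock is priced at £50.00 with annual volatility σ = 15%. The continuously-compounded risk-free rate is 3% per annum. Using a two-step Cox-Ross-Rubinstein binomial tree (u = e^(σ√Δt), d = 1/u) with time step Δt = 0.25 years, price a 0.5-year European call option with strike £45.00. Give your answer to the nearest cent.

£6.09

CRR parameters: u = e^(σ√Δt) = e^(0.15·√0.25) = 1.0779, d = 1/u = 0.9277
Per-period rate: rΔt = 0.03·0.25 = 0.0075, so R = e^0.0075 = 1.0075
Risk-neutral probability p = (e^0.0075 − 0.9277)/(1.0779 − 0.9277) = 0.0798/0.1501 = 0.5314
Terminal stock prices: S_uu = 58.09, S_ud = 50, S_dd = 43.04
Terminal payoffs (S − K): max(13.09, 0) = 13.09, max(5, 0) = 5, max(-1.965, 0) = 0
Node u (S = 53.89): V_u = e^(−0.0075)·[0.5314·13.0917 + 0.4686·5.0000] = 9.2304
Node d (S = 46.39): V_d = e^(−0.0075)·[0.5314·5.0000 + 0.4686·0.0000] = 2.6371
Node 0 (S = 50): V_0 = e^(−0.0075)·[0.5314·9.2304 + 0.4686·2.6371] = 6.0949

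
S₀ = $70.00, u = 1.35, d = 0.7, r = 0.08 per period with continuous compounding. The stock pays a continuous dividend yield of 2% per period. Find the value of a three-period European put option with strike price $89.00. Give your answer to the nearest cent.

$15.48

Per-period risk-free factor R = e^0.08 = 1.0833; dividend-adjusted growth = e^(0.08−0.02) = 1.0618.
Risk-neutral probability p = (1.0618 − 0.7)/(1.35 − 0.7) = 0.3618/0.6500 = 0.5567
Terminal stock prices: S_uuu = 172.2, S_uud = 89.3, S_udd = 46.3, S_ddd = 24.01
Terminal payoffs (K − S): max(-83.23, 0) = 0, max(-0.3025, 0) = 0, max(42.7, 0) = 42.7, max(64.99, 0) = 64.99
Node uu (S = 127.6): V_uu = e^(−0.08)·[0.5567·0.0000 + 0.4433·0.0000] = 0.0000
Node ud (S = 66.15): V_ud = e^(−0.08)·[0.5567·0.0000 + 0.4433·42.6950] = 17.4727
Node dd (S = 34.3): V_dd = e^(−0.08)·[0.5567·42.6950 + 0.4433·64.9900] = 48.5365
Node u (S = 94.5): V_u = e^(−0.08)·[0.5567·0.0000 + 0.4433·17.4727] = 7.1506
Node d (S = 49): V_d = e^(−0.08)·[0.5567·17.4727 + 0.4433·48.5365] = 28.8420
Node 0 (S = 70): V_0 = e^(−0.08)·[0.5567·7.1506 + 0.4433·28.8420] = 15.4779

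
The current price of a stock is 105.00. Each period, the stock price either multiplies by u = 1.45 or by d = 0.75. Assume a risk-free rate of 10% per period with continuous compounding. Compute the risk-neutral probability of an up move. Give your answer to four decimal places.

p = 0.5074

Risk-neutral probability p = (e^0.1 − 0.75)/(1.45 − 0.75) = 0.3552/0.7000 = 0.5074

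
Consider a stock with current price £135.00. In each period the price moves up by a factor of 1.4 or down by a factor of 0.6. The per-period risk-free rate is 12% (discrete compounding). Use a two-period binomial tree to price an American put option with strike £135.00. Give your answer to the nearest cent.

£20.79

Risk-neutral probability p = (1 + 0.12 − 0.6)/(1.4 − 0.6) = 0.5200/0.8000 = 0.6500
Terminal stock prices: S_uu = 264.6, S_ud = 113.4, S_dd = 48.6
Terminal payoffs (K − S): max(-129.6, 0) = 0, max(21.6, 0) = 21.6, max(86.4, 0) = 86.4
Node u (S = 189): continuation = 1/1.12·[0.6500·0.0000 + 0.3500·21.6000] = 6.7500; exercise value = 0.0000 ≤ continuation, so V_u = 6.7500
Node d (S = 81): continuation = 1/1.12·[0.6500·21.6000 + 0.3500·86.4000] = 39.5357; exercise value = 54.0000 > continuation, so V_d = 54.0000 (exercise)
Node 0 (S = 135): continuation = 1/1.12·[0.6500·6.7500 + 0.3500·54.0000] = 20.7924; exercise value = 0.0000 ≤ continuation, so V_0 = 20.7924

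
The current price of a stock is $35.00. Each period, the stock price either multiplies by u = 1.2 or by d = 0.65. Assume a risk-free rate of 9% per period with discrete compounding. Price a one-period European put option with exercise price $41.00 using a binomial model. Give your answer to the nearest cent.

$3.35

Risk-neutral probability p = (1 + 0.09 − 0.65)/(1.2 − 0.65) = 0.4400/0.5500 = 0.8000
Terminal stock prices: S_u = 42, S_d = 22.75
Terminal payoffs (K − S): max(-1, 0) = 0, max(18.25, 0) = 18.25
Node 0 (S = 35): V_0 = 1/1.09·[0.8000·0.0000 + 0.2000·18.2500] = 3.3486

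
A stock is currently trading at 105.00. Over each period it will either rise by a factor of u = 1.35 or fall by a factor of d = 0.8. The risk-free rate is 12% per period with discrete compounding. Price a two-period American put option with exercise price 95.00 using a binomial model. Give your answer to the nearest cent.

4.11

Risk-neutral probability p = (1 + 0.12 − 0.8)/(1.35 − 0.8) = 0.3200/0.5500 = 0.5818
Terminal stock prices: S_uu = 191.4, S_ud = 113.4, S_dd = 67.2
Terminal payoffs (K − S): max(-96.36, 0) = 0, max(-18.4, 0) = 0, max(27.8, 0) = 27.8
Node u (S = 141.8): continuation = 1/1.12·[0.5818·0.0000 + 0.4182·0.0000] = 0.0000; exercise value = 0.0000 ≤ continuation, so V_u = 0.0000
Node d (S = 84): continuation = 1/1.12·[0.5818·0.0000 + 0.4182·27.8000] = 10.3799; exercise value = 11.0000 > continuation, so V_d = 11.0000 (exercise)
Node 0 (S = 105): continuation = 1/1.12·[0.5818·0.0000 + 0.4182·11.0000] = 4.1071; exercise value = 0.0000 ≤ continuation, so V_0 = 4.1071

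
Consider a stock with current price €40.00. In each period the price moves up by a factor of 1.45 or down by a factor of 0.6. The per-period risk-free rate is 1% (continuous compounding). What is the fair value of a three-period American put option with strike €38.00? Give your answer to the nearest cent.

€10.49

Risk-neutral probability p = (e^0.01 − 0.6)/(1.45 − 0.6) = 0.4101/0.8500 = 0.4824
Terminal stock prices: S_uuu = 121.9, S_uud = 50.46, S_udd = 20.88, S_ddd = 8.64
Terminal payoffs (K − S): max(-83.94, 0) = 0, max(-12.46, 0) = 0, max(17.12, 0) = 17.12, max(29.36, 0) = 29.36
Node uu (S = 84.1): continuation = e^(−0.01)·[0.4824·0.0000 + 0.5176·0.0000] = 0.0000; exercise value = 0.0000 ≤ continuation, so V_uu = 0.0000
Node ud (S = 34.8): continuation = e^(−0.01)·[0.4824·0.0000 + 0.5176·17.1200] = 8.7729; exercise value = 3.2000 ≤ continuation, so V_ud = 8.7729
Node dd (S = 14.4): continuation = e^(−0.01)·[0.4824·17.1200 + 0.5176·29.3600] = 23.2219; exercise value = 23.6000 > continuation, so V_dd = 23.6000 (exercise)
Node u (S = 58): continuation = e^(−0.01)·[0.4824·0.0000 + 0.5176·8.7729] = 4.4956; exercise value = 0.0000 ≤ continuation, so V_u = 4.4956
Node d (S = 24): continuation = e^(−0.01)·[0.4824·8.7729 + 0.5176·23.6000] = 16.2836; exercise value = 14.0000 ≤ continuation, so V_d = 16.2836
Node 0 (S = 40): continuation = e^(−0.01)·[0.4824·4.4956 + 0.5176·16.2836] = 10.4915; exercise value = 0.0000 ≤ continuation, so V_0 = 10.4915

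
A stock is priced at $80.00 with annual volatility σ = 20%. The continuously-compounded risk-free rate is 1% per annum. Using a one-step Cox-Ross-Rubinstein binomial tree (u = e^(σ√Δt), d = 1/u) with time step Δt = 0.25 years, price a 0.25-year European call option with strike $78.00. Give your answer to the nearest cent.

CRR parameters: u = e^(σ√Δt) = e^(0.2·√0.25) = 1.1052, d = 1/u = 0.9048
Per-period rate: rΔt = 0.01·0.25 = 0.0025, so R = e^0.0025 = 1.0025
Risk-neutral probability p = (e^0.0025 − 0.9048)/(1.1052 − 0.9048) = 0.0977/0.2003 = 0.4875
Terminal stock prices: S_u = 88.41, S_d = 72.39
Terminal payoffs (S − K): max(10.41, 0) = 10.41, max(-5.613, 0) = 0
Node 0 (S = 80): V_0 = e^(−0.0025)·[0.4875·10.4137 + 0.5125·0.0000] = 5.0642

$5.06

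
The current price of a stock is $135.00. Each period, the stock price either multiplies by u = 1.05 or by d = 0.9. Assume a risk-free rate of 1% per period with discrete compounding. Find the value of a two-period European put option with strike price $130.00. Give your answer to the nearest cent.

Risk-neutral probability p = (1 + 0.01 − 0.9)/(1.05 − 0.9) = 0.1100/0.1500 = 0.7333
Terminal stock prices: S_uu = 148.8, S_ud = 127.6, S_dd = 109.4
Terminal payoffs (K − S): max(-18.84, 0) = 0, max(2.425, 0) = 2.425, max(20.65, 0) = 20.65
Node u (S = 141.8): V_u = 1/1.01·[0.7333·0.0000 + 0.2667·2.4250] = 0.6403
Node d (S = 121.5): V_d = 1/1.01·[0.7333·2.4250 + 0.2667·20.6500] = 7.2129
Node 0 (S = 135): V_0 = 1/1.01·[0.7333·0.6403 + 0.2667·7.2129] = 2.3693

$2.37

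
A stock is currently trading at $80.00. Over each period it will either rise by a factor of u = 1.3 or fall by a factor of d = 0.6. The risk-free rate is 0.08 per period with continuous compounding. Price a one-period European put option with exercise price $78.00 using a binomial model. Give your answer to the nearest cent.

Risk-neutral probability p = (e^0.08 − 0.6)/(1.3 − 0.6) = 0.4833/0.7000 = 0.6904
Terminal stock prices: S_u = 104, S_d = 48
Terminal payoffs (K − S): max(-26, 0) = 0, max(30, 0) = 30
Node 0 (S = 80): V_0 = e^(−0.08)·[0.6904·0.0000 + 0.3096·30.0000] = 8.5736

$8.57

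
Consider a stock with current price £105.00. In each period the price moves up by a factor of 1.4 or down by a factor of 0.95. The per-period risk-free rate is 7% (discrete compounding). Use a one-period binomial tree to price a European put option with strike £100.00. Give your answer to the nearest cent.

Risk-neutral probability p = (1 + 0.07 − 0.95)/(1.4 − 0.95) = 0.1200/0.4500 = 0.2667
Terminal stock prices: S_u = 147, S_d = 99.75
Terminal payoffs (K − S): max(-47, 0) = 0, max(0.25, 0) = 0.25
Node 0 (S = 105): V_0 = 1/1.07·[0.2667·0.0000 + 0.7333·0.2500] = 0.1713

£0.17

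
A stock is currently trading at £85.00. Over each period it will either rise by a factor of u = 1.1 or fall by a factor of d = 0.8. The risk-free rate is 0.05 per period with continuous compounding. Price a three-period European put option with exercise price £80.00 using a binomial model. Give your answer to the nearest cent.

Risk-neutral probability p = (e^0.05 − 0.8)/(1.1 − 0.8) = 0.2513/0.3000 = 0.8376
Terminal stock prices: S_uuu = 113.1, S_uud = 82.28, S_udd = 59.84, S_ddd = 43.52
Terminal payoffs (K − S): max(-33.14, 0) = 0, max(-2.28, 0) = 0, max(20.16, 0) = 20.16, max(36.48, 0) = 36.48
Node uu (S = 102.9): V_uu = e^(−0.05)·[0.8376·0.0000 + 0.1624·0.0000] = 0.0000
Node ud (S = 74.8): V_ud = e^(−0.05)·[0.8376·0.0000 + 0.1624·20.1600] = 3.1149
Node dd (S = 54.4): V_dd = e^(−0.05)·[0.8376·20.1600 + 0.1624·36.4800] = 21.6984
Node u (S = 93.5): V_u = e^(−0.05)·[0.8376·0.0000 + 0.1624·3.1149] = 0.4813
Node d (S = 68): V_d = e^(−0.05)·[0.8376·3.1149 + 0.1624·21.6984] = 5.8343
Node 0 (S = 85): V_0 = e^(−0.05)·[0.8376·0.4813 + 0.1624·5.8343] = 1.2849

£1.28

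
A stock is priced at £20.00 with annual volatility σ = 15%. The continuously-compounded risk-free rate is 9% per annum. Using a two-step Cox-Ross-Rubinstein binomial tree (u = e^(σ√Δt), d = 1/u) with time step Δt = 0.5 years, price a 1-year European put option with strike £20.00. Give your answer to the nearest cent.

£0.34

CRR parameters: u = e^(σ√Δt) = e^(0.15·√0.5) = 1.1119, d = 1/u = 0.8994
Per-period rate: rΔt = 0.09·0.5 = 0.045, so R = e^0.045 = 1.0460
Risk-neutral probability p = (e^0.045 − 0.8994)/(1.1119 − 0.8994) = 0.1467/0.2125 = 0.6901
Terminal stock prices: S_uu = 24.73, S_ud = 20, S_dd = 16.18
Terminal payoffs (K − S): max(-4.726, 0) = 0, max(0, 0) = 0, max(3.823, 0) = 3.823
Node u (S = 22.24): V_u = e^(−0.045)·[0.6901·0.0000 + 0.3099·0.0000] = 0.0000
Node d (S = 17.99): V_d = e^(−0.045)·[0.6901·0.0000 + 0.3099·3.8228] = 1.1326
Node 0 (S = 20): V_0 = e^(−0.045)·[0.6901·0.0000 + 0.3099·1.1326] = 0.3356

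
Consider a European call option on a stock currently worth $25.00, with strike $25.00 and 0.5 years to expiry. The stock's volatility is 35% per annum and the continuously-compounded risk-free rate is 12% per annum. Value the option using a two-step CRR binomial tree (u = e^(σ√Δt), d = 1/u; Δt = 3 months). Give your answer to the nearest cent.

CRR parameters: u = e^(σ√Δt) = e^(0.35·√0.25) = 1.1912, d = 1/u = 0.8395
Per-period rate: rΔt = 0.12·0.25 = 0.03, so R = e^0.03 = 1.0305
Risk-neutral probability p = (e^0.03 − 0.8395)/(1.1912 − 0.8395) = 0.1910/0.3518 = 0.5429
Terminal stock prices: S_uu = 35.48, S_ud = 25, S_dd = 17.62
Terminal payoffs (S − K): max(10.48, 0) = 10.48, max(0, 0) = 0, max(-7.383, 0) = 0
Node u (S = 29.78): V_u = e^(−0.03)·[0.5429·10.4767 + 0.4571·0.0000] = 5.5200
Node d (S = 20.99): V_d = e^(−0.03)·[0.5429·0.0000 + 0.4571·0.0000] = 0.0000
Node 0 (S = 25): V_0 = e^(−0.03)·[0.5429·5.5200 + 0.4571·0.0000] = 2.9084

$2.91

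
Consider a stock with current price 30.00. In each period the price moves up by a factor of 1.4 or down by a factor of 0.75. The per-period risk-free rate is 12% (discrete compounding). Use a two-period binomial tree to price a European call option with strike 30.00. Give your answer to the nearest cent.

Risk-neutral probability p = (1 + 0.12 − 0.75)/(1.4 − 0.75) = 0.3700/0.6500 = 0.5692
Terminal stock prices: S_uu = 58.8, S_ud = 31.5, S_dd = 16.88
Terminal payoffs (S − K): max(28.8, 0) = 28.8, max(1.5, 0) = 1.5, max(-13.12, 0) = 0
Node u (S = 42): V_u = 1/1.12·[0.5692·28.8000 + 0.4308·1.5000] = 15.2143
Node d (S = 22.5): V_d = 1/1.12·[0.5692·1.5000 + 0.4308·0.0000] = 0.7624
Node 0 (S = 30): V_0 = 1/1.12·[0.5692·15.2143 + 0.4308·0.7624] = 8.0258

8.03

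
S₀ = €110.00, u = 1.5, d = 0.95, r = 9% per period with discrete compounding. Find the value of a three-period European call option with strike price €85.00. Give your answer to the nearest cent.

€44.36

Risk-neutral probability p = (1 + 0.09 − 0.95)/(1.5 − 0.95) = 0.1400/0.5500 = 0.2545
Terminal stock prices: S_uuu = 371.2, S_uud = 235.1, S_udd = 148.9, S_ddd = 94.31
Terminal payoffs (S − K): max(286.2, 0) = 286.2, max(150.1, 0) = 150.1, max(63.91, 0) = 63.91, max(9.311, 0) = 9.311
Node uu (S = 247.5): V_uu = 1/1.09·[0.2545·286.2500 + 0.7455·150.1250] = 169.5183
Node ud (S = 156.8): V_ud = 1/1.09·[0.2545·150.1250 + 0.7455·63.9125] = 78.7683
Node dd (S = 99.27): V_dd = 1/1.09·[0.2545·63.9125 + 0.7455·9.3112] = 21.2933
Node u (S = 165): V_u = 1/1.09·[0.2545·169.5183 + 0.7455·78.7683] = 93.4572
Node d (S = 104.5): V_d = 1/1.09·[0.2545·78.7683 + 0.7455·21.2933] = 32.9572
Node 0 (S = 110): V_0 = 1/1.09·[0.2545·93.4572 + 0.7455·32.9572] = 44.3644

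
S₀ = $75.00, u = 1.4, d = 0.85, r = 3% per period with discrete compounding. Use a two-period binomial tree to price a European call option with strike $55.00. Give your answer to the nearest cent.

Risk-neutral probability p = (1 + 0.03 − 0.85)/(1.4 − 0.85) = 0.1800/0.5500 = 0.3273
Terminal stock prices: S_uu = 147, S_ud = 89.25, S_dd = 54.19
Terminal payoffs (S − K): max(92, 0) = 92, max(34.25, 0) = 34.25, max(-0.8125, 0) = 0
Node u (S = 105): V_u = 1/1.03·[0.3273·92.0000 + 0.6727·34.2500] = 51.6019
Node d (S = 63.75): V_d = 1/1.03·[0.3273·34.2500 + 0.6727·0.0000] = 10.8826
Node 0 (S = 75): V_0 = 1/1.03·[0.3273·51.6019 + 0.6727·10.8826] = 23.5038

$23.50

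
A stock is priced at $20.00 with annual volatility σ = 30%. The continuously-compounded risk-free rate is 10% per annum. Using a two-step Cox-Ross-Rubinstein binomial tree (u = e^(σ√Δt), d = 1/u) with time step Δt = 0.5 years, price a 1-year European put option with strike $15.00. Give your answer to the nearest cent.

$0.32

CRR parameters: u = e^(σ√Δt) = e^(0.3·√0.5) = 1.2363, d = 1/u = 0.8089
Per-period rate: rΔt = 0.1·0.5 = 0.05, so R = e^0.05 = 1.0513
Risk-neutral probability p = (e^0.05 − 0.8089)/(1.2363 − 0.8089) = 0.2424/0.4275 = 0.5671
Terminal stock prices: S_uu = 30.57, S_ud = 20, S_dd = 13.09
Terminal payoffs (K − S): max(-15.57, 0) = 0, max(-5, 0) = 0, max(1.915, 0) = 1.915
Node u (S = 24.73): V_u = e^(−0.05)·[0.5671·0.0000 + 0.4329·0.0000] = 0.0000
Node d (S = 16.18): V_d = e^(−0.05)·[0.5671·0.0000 + 0.4329·1.9150] = 0.7885
Node 0 (S = 20): V_0 = e^(−0.05)·[0.5671·0.0000 + 0.4329·0.7885] = 0.3247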